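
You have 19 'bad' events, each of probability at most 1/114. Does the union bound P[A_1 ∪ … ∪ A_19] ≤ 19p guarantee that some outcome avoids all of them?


Union bound: P[∪_{i=1}^{19} A_i] ≤ Σ_i P[A_i] ≤ 19·p = 19·(1/114) = 1/6.
Numerically: 1/6 ≈ 0.167.
Is 1/6 < 1? YES.
Since P[∪ A_i] ≤ 1/6 < 1, the complement has P[∩ A_i^c] ≥ 1 − 1/6 = 5/6 > 0, so some outcome avoids every A_i.

19·p = 1/6 ≈ 0.167; existence CERTIFIED by the union bound.


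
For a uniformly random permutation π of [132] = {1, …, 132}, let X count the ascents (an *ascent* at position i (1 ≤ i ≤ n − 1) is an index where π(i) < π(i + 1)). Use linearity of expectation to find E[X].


Write X = Σ X_I over i = 1, …, 131, with X_I the indicator of one ascent.
There are 131 indicators.
For each fixed i, the pair (π(i), π(i+1)) is a uniformly random ordered pair of distinct values from {1, …, 132}; by symmetry P[π(i) < π(i+1)] = 1/2.
By linearity: E[X] = 131 · (1/2) = (132 − 1) · (1/2) = 131/2 ≈ 65.50000.

E[X] = 131/2 = 65.50000.


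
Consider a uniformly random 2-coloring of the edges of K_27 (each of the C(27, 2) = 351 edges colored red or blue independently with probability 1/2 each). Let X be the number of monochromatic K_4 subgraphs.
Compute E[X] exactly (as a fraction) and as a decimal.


Let X = Σ_S X_S over the C(27, 4) = 17550 subsets S of size 4, where X_S = 1 if the K_4 on S is monochromatic.
For a fixed S, the K_4 on S has C(4, 2) = 6 edges. P[all 6 edges red] = (1/2)^6, and likewise for blue, so P[monochromatic] = 2·(1/2)^6 = 2^{1 − 6} = 1/32.
Summing: E[X] = C(27, 4) · 2^{1 − 6} = 17550 · 1/32 = 8775/16.
Numerically: E[X] ≈ 548.438.

E[X] = C(27,4)·2^(1−C(4,2)) = 8775/16 ≈ 548.438.


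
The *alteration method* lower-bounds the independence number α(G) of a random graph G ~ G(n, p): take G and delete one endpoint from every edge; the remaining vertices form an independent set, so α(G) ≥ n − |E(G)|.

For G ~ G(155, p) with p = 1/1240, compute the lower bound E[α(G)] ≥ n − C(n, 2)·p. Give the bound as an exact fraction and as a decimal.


E[|E(G)|] = C(155, 2)·p = 11935 · (1/1240) = 77/8.
E[α(G)] ≥ n − E[|E(G)|] = 155 − 77/8 = 1163/8.
Numerically: ≈ 145.375000.
(This is only a lower bound; the true E[α(G)] may be larger.)

E[α(G)] ≥ 1163/8 ≈ 145.375000.


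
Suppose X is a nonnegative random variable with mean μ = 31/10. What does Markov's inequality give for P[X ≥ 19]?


μ = E[X] = 31/10, a = 19.
Markov: P[X ≥ 19] ≤ μ/a = (31/10)/19 = 31/190.
Numerically: ≈ 0.1632.
(Since a = 19 > μ = 3.1000, the bound 31/190 is < 1 and informative.)

P[X ≥ 19] ≤ 31/190 ≈ 0.1632.


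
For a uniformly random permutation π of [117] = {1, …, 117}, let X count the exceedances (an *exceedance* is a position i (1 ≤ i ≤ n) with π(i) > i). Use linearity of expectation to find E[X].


Write X = Σ_{i=1}^{117} X_i, where X_i = 1_{π(i) > i}.
For each fixed i, π(i) is uniform over {1, …, 117} (marginal of a uniform permutation), so P[π(i) > i] = (n − i)/n. Summing: Σ_{i=1}^{117} (n − i)/n = (0 + 1 + … + 116)/117 = 117(117 − 1)/(2·117) = (117 − 1)/2.
Hence E[X] = Σ_{i=1}^{117} (117 − i)/117 = 58 ≈ 58.0000.

E[X] = 58 = 58.0000.


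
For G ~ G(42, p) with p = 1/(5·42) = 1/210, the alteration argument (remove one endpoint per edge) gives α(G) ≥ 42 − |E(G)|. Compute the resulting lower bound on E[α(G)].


E[|E(G)|] = C(42, 2)·p = 861 · (1/210) = 41/10.
E[α(G)] ≥ n − E[|E(G)|] = 42 − 41/10 = 379/10.
Numerically: ≈ 37.900.
(This is only a lower bound; the true E[α(G)] may be larger.)

E[α(G)] ≥ 379/10 ≈ 37.900.


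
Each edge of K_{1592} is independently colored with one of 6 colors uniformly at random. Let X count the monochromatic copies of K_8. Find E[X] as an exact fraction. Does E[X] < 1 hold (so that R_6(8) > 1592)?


E[X] = C(1592, 8) · 6^{1 − 28} = 1005480414540892933435 · 6^{−27} = 1005480414540892933435/1023490369077469249536.
As a reduced fraction: E[X] = 1005480414540892933435/1023490369077469249536 ≈ 0.9824.
Is E[X] < 1? YES.
Since E[X] < 1, there exists a 6-coloring of K_{1592} with no monochromatic K_8; hence R_6(8) > 1592.

E[X] = 1005480414540892933435/1023490369077469249536 ≈ 0.9824; E[X] < 1, so R_6(8) > 1592.


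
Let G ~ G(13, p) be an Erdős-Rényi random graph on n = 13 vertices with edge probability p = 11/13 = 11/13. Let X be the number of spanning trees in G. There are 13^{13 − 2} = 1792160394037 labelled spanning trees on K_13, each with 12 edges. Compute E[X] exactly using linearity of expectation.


K_13 has 13^{13 − 2} = 1792160394037 labelled spanning trees.
For each such spanning tree H, let X_H = 1 if all 12 edges of H are present in G. Then P[X_H = 1] = p^{12} = (11/13)^{12} = 3138428376721/23298085122481.
Summing the indicators: E[X] = Σ_H E[X_H] = 1792160394037 · p^{12} = 1792160394037 · 3138428376721/23298085122481 = 3138428376721/13.
Numerically: E[X] ≈ 2.4142e+11.

E[X] = 1792160394037 · (11/13)^{12} = 3138428376721/13 ≈ 2.4142e+11.


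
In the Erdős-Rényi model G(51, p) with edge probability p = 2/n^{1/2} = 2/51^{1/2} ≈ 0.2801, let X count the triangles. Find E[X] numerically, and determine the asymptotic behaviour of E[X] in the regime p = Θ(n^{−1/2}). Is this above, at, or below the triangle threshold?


Number of potential triangles: C(51, 3) = 20825.
Each occurs with probability p³ ≈ (0.2801)³ ≈ 2.196518e-02.
By linearity: E[X] = C(51, 3)·p³ ≈ 20825 · 2.196518e-02 ≈ 457.4248.
Since α = 1/2 < 1, p = c/n^{1/2} ≫ 1/n is above the triangle threshold p ~ 1/n. Asymptotically E[X] ~ (c³/6)·n^{3(1−α)} = (2³/6)·n^{1.5} → ∞; triangles are abundant w.h.p.

E[X] ≈ 457.4248; in regime p = Θ(1/n^{1/2}) E[X] diverges (above the triangle threshold p ~ 1/n).


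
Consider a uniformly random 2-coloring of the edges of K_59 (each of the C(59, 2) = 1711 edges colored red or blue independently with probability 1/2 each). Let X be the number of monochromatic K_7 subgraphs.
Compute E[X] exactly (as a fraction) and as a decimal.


Let X = Σ_S X_S over the C(59, 7) = 341149446 subsets S of size 7, where X_S = 1 if the K_7 on S is monochromatic.
For a fixed S, the K_7 on S has C(7, 2) = 21 edges. P[all 21 edges red] = (1/2)^21, and likewise for blue, so P[monochromatic] = 2·(1/2)^21 = 2^{1 − 21} = 1/1048576.
Summing: E[X] = C(59, 7) · 2^{1 − 21} = 341149446 · 1/1048576 = 170574723/524288.
Numerically: E[X] ≈ 325.345.

E[X] = C(59,7)·2^(1−C(7,2)) = 170574723/524288 ≈ 325.345.


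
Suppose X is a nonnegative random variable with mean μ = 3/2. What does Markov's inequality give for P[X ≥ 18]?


μ = E[X] = 3/2, a = 18.
Markov: P[X ≥ 18] ≤ μ/a = (3/2)/18 = 1/12.
Numerically: ≈ 0.08333.
(Since a = 18 > μ = 1.50000, the bound 1/12 is < 1 and informative.)

P[X ≥ 18] ≤ 1/12 ≈ 0.08333.


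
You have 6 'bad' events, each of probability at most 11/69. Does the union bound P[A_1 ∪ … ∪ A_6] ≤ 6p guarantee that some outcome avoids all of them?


Union bound: P[∪_{i=1}^{6} A_i] ≤ Σ_i P[A_i] ≤ 6·p = 6·(11/69) = 22/23.
Numerically: 22/23 ≈ 0.956522.
Is 22/23 < 1? YES.
Since P[∪ A_i] ≤ 22/23 < 1, the complement has P[∩ A_i^c] ≥ 1 − 22/23 = 1/23 > 0, so some outcome avoids every A_i.

6·p = 22/23 ≈ 0.956522; existence CERTIFIED by the union bound.


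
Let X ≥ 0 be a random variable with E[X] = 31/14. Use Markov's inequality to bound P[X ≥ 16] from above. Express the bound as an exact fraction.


μ = E[X] = 31/14, a = 16.
Markov: P[X ≥ 16] ≤ μ/a = (31/14)/16 = 31/224.
Numerically: ≈ 0.138393.
(Since a = 16 > μ = 2.214286, the bound 31/224 is < 1 and informative.)

P[X ≥ 16] ≤ 31/224 ≈ 0.138393.


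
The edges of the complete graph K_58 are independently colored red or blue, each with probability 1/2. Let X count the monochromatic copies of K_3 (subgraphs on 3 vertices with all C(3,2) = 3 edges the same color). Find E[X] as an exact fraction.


Let X = Σ_S X_S over the C(58, 3) = 30856 subsets S of size 3, where X_S = 1 if the K_3 on S is monochromatic.
For a fixed S, the K_3 on S has C(3, 2) = 3 edges. P[all 3 edges red] = (1/2)^3, and likewise for blue, so P[monochromatic] = 2·(1/2)^3 = 2^{1 − 3} = 1/4.
By linearity of expectation: E[X] = C(58, 3) · 2^{1 − 3} = 30856 · 1/4 = 7714.
Numerically: E[X] ≈ 7714.0000.

E[X] = C(58,3)·2^(1−C(3,2)) = 7714 ≈ 7714.0000.


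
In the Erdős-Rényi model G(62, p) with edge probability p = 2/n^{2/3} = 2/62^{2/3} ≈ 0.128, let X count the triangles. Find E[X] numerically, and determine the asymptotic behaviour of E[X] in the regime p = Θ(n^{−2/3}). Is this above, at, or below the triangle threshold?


Number of potential triangles: C(62, 3) = 37820.
Each occurs with probability p³ ≈ (0.128)³ ≈ 2.08117e-03.
By linearity: E[X] = C(62, 3)·p³ ≈ 37820 · 2.08117e-03 ≈ 78.710.
Since α = 2/3 < 1, p = c/n^{2/3} ≫ 1/n is above the triangle threshold p ~ 1/n. Asymptotically E[X] ~ (c³/6)·n^{3(1−α)} = (2³/6)·n^{1} → ∞; triangles are abundant w.h.p.

E[X] ≈ 78.710; in regime p = Θ(1/n^{2/3}) E[X] diverges (above the triangle threshold p ~ 1/n).


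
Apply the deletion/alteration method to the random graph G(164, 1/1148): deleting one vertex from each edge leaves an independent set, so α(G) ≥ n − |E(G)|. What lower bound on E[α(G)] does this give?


E[|E(G)|] = C(164, 2)·p = 13366 · (1/1148) = 163/14.
E[α(G)] ≥ n − E[|E(G)|] = 164 − 163/14 = 2133/14.
Numerically: ≈ 152.357143.
(This is only a lower bound; the true E[α(G)] may be larger.)

E[α(G)] ≥ 2133/14 ≈ 152.357143.


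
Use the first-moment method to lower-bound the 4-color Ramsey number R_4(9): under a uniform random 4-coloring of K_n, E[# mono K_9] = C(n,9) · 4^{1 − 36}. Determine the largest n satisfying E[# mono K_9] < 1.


We need C(n, 9) · 4^{1 − 36} < 1, i.e. C(n, 9) < 4^{36 − 1} = 1180591620717411303424.
Check values of n near the boundary:
  n = 912: C(912, 9) = 1156095740032081475120; 1156095740032081475120 < 1180591620717411303424? YES
  n = 913: C(913, 9) = 1167605542753639808390; 1167605542753639808390 < 1180591620717411303424? YES
  n = 914: C(914, 9) = 1179217089587653905932; 1179217089587653905932 < 1180591620717411303424? YES
  n = 915: C(915, 9) = 1190931166636537885130; 1190931166636537885130 < 1180591620717411303424? NO
  n = 916: C(916, 9) = 1202748565202942340440; 1202748565202942340440 < 1180591620717411303424? NO
The largest n with C(n, 9) < 1180591620717411303424 is n = 914 (where E[X] = 294804272396913476483/295147905179352825856 ≈ 0.998836). Hence R_4(9) > 914, i.e. R_4(9) ≥ 915.

Largest n = 914; hence R_4(9) > 914.


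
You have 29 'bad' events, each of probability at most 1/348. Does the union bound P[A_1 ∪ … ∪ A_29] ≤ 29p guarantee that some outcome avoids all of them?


Union bound: P[∪_{i=1}^{29} A_i] ≤ Σ_i P[A_i] ≤ 29·p = 29·(1/348) = 1/12.
Numerically: 1/12 ≈ 0.083333.
Is 1/12 < 1? YES.
Since P[∪ A_i] ≤ 1/12 < 1, the complement has P[∩ A_i^c] ≥ 1 − 1/12 = 11/12 > 0, so some outcome avoids every A_i.

29·p = 1/12 ≈ 0.083333; existence CERTIFIED by the union bound.


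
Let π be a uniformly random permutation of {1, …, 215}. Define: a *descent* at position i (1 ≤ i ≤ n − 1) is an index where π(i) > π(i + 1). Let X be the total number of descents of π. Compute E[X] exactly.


Write X = Σ X_I over i = 1, …, 214, with X_I the indicator of one descent.
There are 214 indicators.
For each fixed i, the pair (π(i), π(i+1)) is a uniformly random ordered pair of distinct values from {1, …, 215}; by symmetry P[π(i) > π(i+1)] = 1/2.
By linearity: E[X] = 214 · (1/2) = (215 − 1) · (1/2) = 107 ≈ 107.000.

E[X] = 107 = 107.000.


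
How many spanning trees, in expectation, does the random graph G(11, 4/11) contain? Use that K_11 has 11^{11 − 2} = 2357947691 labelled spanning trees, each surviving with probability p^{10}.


K_11 has 11^{11 − 2} = 2357947691 labelled spanning trees.
For each such spanning tree H, let X_H = 1 if all 10 edges of H are present in G. Then P[X_H = 1] = p^{10} = (4/11)^{10} = 1048576/25937424601.
By linearity: E[X] = Σ_H E[X_H] = 2357947691 · p^{10} = 2357947691 · 1048576/25937424601 = 1048576/11.
Numerically: E[X] ≈ 9.53e+04.

E[X] = 2357947691 · (4/11)^{10} = 1048576/11 ≈ 9.53e+04.


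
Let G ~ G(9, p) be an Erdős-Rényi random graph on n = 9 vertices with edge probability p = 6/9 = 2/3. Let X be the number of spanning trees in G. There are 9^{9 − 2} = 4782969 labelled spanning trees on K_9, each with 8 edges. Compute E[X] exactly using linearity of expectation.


K_9 has 9^{9 − 2} = 4782969 labelled spanning trees.
For each such spanning tree H, let X_H = 1 if all 8 edges of H are present in G. Then P[X_H = 1] = p^{8} = (2/3)^{8} = 256/6561.
By linearity of expectation: E[X] = Σ_H E[X_H] = 4782969 · p^{8} = 4782969 · 256/6561 = 186624.
Numerically: E[X] ≈ 1.8662e+05.

E[X] = 4782969 · (2/3)^{8} = 186624 ≈ 1.8662e+05.


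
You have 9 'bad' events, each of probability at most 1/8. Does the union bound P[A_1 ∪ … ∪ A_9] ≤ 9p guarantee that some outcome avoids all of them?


Union bound: P[∪_{i=1}^{9} A_i] ≤ Σ_i P[A_i] ≤ 9·p = 9·(1/8) = 9/8.
Numerically: 9/8 ≈ 1.12500.
Is 9/8 < 1? NO.
Since the bound 9/8 is ≥ 1, the union bound is uninformative here; it does NOT by itself certify existence.

9·p = 9/8 ≈ 1.12500; existence NOT certified by the union bound.


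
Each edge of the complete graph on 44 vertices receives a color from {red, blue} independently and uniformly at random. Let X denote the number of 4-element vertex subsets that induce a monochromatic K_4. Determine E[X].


Let X = Σ_S X_S over the C(44, 4) = 135751 subsets S of size 4, where X_S = 1 if the K_4 on S is monochromatic.
For a fixed S, the K_4 on S has C(4, 2) = 6 edges. P[all 6 edges red] = (1/2)^6, and likewise for blue, so P[monochromatic] = 2·(1/2)^6 = 2^{1 − 6} = 1/32.
By linearity: E[X] = C(44, 4) · 2^{1 − 6} = 135751 · 1/32 = 135751/32.
Numerically: E[X] ≈ 4242.21875.

E[X] = C(44,4)·2^(1−C(4,2)) = 135751/32 ≈ 4242.21875.


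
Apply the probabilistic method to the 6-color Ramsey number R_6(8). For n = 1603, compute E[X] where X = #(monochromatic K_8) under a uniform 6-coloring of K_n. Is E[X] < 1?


E[X] = C(1603, 8) · 6^{1 − 28} = 1062551202482611197720 · 6^{−27} = 1062551202482611197720/1023490369077469249536.
As a reduced fraction: E[X] = 14757655590036266635/14215144014964850688 ≈ 1.0381643.
Is E[X] < 1? NO.
Since E[X] ≥ 1, the first-moment bound is inconclusive at n = 1603; it does NOT by itself certify R_6(8) > 1603.

E[X] = 14757655590036266635/14215144014964850688 ≈ 1.0381643; E[X] ≥ 1; first-moment method inconclusive here.


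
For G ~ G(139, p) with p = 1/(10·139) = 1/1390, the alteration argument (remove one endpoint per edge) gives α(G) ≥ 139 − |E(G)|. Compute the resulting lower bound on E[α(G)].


E[|E(G)|] = C(139, 2)·p = 9591 · (1/1390) = 69/10.
E[α(G)] ≥ n − E[|E(G)|] = 139 − 69/10 = 1321/10.
Numerically: ≈ 132.100000.
(This is only a lower bound; the true E[α(G)] may be larger.)

E[α(G)] ≥ 1321/10 ≈ 132.100000.


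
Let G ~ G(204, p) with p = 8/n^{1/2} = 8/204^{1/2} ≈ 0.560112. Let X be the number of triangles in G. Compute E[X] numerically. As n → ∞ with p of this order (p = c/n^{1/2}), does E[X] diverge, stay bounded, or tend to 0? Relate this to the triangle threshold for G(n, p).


Number of potential triangles: C(204, 3) = 1394204.
Each occurs with probability p³ ≈ (0.560112)³ ≈ 1.75721422e-01.
By linearity: E[X] = C(204, 3)·p³ ≈ 1394204 · 1.75721422e-01 ≈ 244991.509869.
Since α = 1/2 < 1, p = c/n^{1/2} ≫ 1/n is above the triangle threshold p ~ 1/n. Asymptotically E[X] ~ (c³/6)·n^{3(1−α)} = (8³/6)·n^{1.5} → ∞; triangles are abundant w.h.p.

E[X] ≈ 244991.509869; in regime p = Θ(1/n^{1/2}) E[X] diverges (above the triangle threshold p ~ 1/n).


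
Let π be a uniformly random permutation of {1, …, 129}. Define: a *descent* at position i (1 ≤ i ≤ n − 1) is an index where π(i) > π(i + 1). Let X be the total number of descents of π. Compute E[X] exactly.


Write X = Σ X_I over i = 1, …, 128, with X_I the indicator of one descent.
There are 128 indicators.
For each fixed i, the pair (π(i), π(i+1)) is a uniformly random ordered pair of distinct values from {1, …, 129}; by symmetry P[π(i) > π(i+1)] = 1/2.
By linearity: E[X] = 128 · (1/2) = (129 − 1) · (1/2) = 64 ≈ 64.000000.

E[X] = 64 = 64.000000.


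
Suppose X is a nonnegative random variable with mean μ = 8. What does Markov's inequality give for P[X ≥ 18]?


μ = E[X] = 8, a = 18.
Markov: P[X ≥ 18] ≤ μ/a = (8)/18 = 4/9.
Numerically: ≈ 0.444.
(Since a = 18 > μ = 8.000, the bound 4/9 is < 1 and informative.)

P[X ≥ 18] ≤ 4/9 ≈ 0.444.


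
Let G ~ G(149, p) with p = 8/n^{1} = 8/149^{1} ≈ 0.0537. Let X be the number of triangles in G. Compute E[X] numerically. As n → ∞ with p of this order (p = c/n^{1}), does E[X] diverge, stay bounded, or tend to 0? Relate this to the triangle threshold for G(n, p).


Number of potential triangles: C(149, 3) = 540274.
Each occurs with probability p³ ≈ (0.0537)³ ≈ 1.54779e-04.
By linearity: E[X] = C(149, 3)·p³ ≈ 540274 · 1.54779e-04 ≈ 83.623.
Here α = 1, so p = 8/n is exactly at the triangle threshold p ~ 1/n. Asymptotically E[X] → c³/6 = 8³/6 = 256/3 ≈ 85.333, a bounded constant. In this regime the triangle count is asymptotically Poisson(c³/6).

E[X] ≈ 83.623; in regime p = Θ(1/n^{1}) E[X] stays bounded (at the triangle threshold p ~ 1/n).


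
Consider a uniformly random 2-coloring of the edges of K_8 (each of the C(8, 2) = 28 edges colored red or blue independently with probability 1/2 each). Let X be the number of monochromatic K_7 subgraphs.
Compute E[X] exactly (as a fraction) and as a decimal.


Let X = Σ_S X_S over the C(8, 7) = 8 subsets S of size 7, where X_S = 1 if the K_7 on S is monochromatic.
For a fixed S, the K_7 on S has C(7, 2) = 21 edges. P[all 21 edges red] = (1/2)^21, and likewise for blue, so P[monochromatic] = 2·(1/2)^21 = 2^{1 − 21} = 1/1048576.
By linearity: E[X] = C(8, 7) · 2^{1 − 21} = 8 · 1/1048576 = 1/131072.
Numerically: E[X] ≈ 0.0000.

E[X] = C(8,7)·2^(1−C(7,2)) = 1/131072 ≈ 0.0000.


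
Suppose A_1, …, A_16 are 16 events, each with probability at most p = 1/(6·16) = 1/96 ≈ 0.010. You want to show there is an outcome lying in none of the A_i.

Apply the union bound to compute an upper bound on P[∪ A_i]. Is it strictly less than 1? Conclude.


Union bound: P[∪_{i=1}^{16} A_i] ≤ Σ_i P[A_i] ≤ 16·p = 16·(1/96) = 1/6.
Numerically: 1/6 ≈ 0.167.
Is 1/6 < 1? YES.
Since P[∪ A_i] ≤ 1/6 < 1, the complement has P[∩ A_i^c] ≥ 1 − 1/6 = 5/6 > 0, so some outcome avoids every A_i.

16·p = 1/6 ≈ 0.167; existence CERTIFIED by the union bound.


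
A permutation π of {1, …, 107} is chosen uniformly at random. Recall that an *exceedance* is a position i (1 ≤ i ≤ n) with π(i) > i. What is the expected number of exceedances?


Write X = Σ_{i=1}^{107} X_i, where X_i = 1_{π(i) > i}.
For each fixed i, π(i) is uniform over {1, …, 107} (marginal of a uniform permutation), so P[π(i) > i] = (n − i)/n. Summing: Σ_{i=1}^{107} (n − i)/n = (0 + 1 + … + 106)/107 = 107(107 − 1)/(2·107) = (107 − 1)/2.
Hence E[X] = Σ_{i=1}^{107} (107 − i)/107 = 53 ≈ 53.0000.

E[X] = 53 = 53.0000.


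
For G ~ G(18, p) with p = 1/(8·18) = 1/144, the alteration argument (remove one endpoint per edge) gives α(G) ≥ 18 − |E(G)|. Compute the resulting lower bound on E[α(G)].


E[|E(G)|] = C(18, 2)·p = 153 · (1/144) = 17/16.
E[α(G)] ≥ n − E[|E(G)|] = 18 − 17/16 = 271/16.
Numerically: ≈ 16.93750.
(This is only a lower bound; the true E[α(G)] may be larger.)

E[α(G)] ≥ 271/16 ≈ 16.93750.


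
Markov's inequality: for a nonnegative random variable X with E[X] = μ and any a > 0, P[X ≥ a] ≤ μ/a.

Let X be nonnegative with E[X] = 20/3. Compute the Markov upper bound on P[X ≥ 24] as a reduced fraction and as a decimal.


μ = E[X] = 20/3, a = 24.
Markov: P[X ≥ 24] ≤ μ/a = (20/3)/24 = 5/18.
Numerically: ≈ 0.277778.
(Since a = 24 > μ = 6.666667, the bound 5/18 is < 1 and informative.)

P[X ≥ 24] ≤ 5/18 ≈ 0.277778.


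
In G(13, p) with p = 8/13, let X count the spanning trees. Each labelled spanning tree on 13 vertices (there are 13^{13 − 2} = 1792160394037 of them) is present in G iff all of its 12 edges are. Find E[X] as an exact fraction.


K_13 has 13^{13 − 2} = 1792160394037 labelled spanning trees.
For each such spanning tree H, let X_H = 1 if all 12 edges of H are present in G. Then P[X_H = 1] = p^{12} = (8/13)^{12} = 68719476736/23298085122481.
Summing the indicators: E[X] = Σ_H E[X_H] = 1792160394037 · p^{12} = 1792160394037 · 68719476736/23298085122481 = 68719476736/13.
Numerically: E[X] ≈ 5.2861e+09.

E[X] = 1792160394037 · (8/13)^{12} = 68719476736/13 ≈ 5.2861e+09.


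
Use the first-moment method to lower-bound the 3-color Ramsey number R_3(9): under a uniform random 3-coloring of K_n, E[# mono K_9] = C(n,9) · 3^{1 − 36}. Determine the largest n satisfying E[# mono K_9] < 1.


We need C(n, 9) · 3^{1 − 36} < 1, i.e. C(n, 9) < 3^{36 − 1} = 50031545098999707.
Check values of n near the boundary:
  n = 298: C(298, 9) = 45207677551849890; 45207677551849890 < 50031545098999707? YES
  n = 299: C(299, 9) = 46610674441390059; 46610674441390059 < 50031545098999707? YES
  n = 300: C(300, 9) = 48052241692154700; 48052241692154700 < 50031545098999707? YES
  n = 301: C(301, 9) = 49533303936090975; 49533303936090975 < 50031545098999707? YES
  n = 302: C(302, 9) = 51054804739588650; 51054804739588650 < 50031545098999707? NO
  n = 303: C(303, 9) = 52617706925494425; 52617706925494425 < 50031545098999707? NO
  n = 304: C(304, 9) = 54222992899492560; 54222992899492560 < 50031545098999707? NO
The largest n with C(n, 9) < 50031545098999707 is n = 301 (where E[X] = 16511101312030325/16677181699666569 ≈ 0.9900). Hence R_3(9) > 301, i.e. R_3(9) ≥ 302.

Largest n = 301; hence R_3(9) > 301.


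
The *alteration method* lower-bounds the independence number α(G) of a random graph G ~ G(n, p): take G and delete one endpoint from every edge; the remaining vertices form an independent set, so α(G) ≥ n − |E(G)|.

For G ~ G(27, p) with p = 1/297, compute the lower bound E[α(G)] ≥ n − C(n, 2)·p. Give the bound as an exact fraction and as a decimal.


E[|E(G)|] = C(27, 2)·p = 351 · (1/297) = 13/11.
E[α(G)] ≥ n − E[|E(G)|] = 27 − 13/11 = 284/11.
Numerically: ≈ 25.818.
(This is only a lower bound; the true E[α(G)] may be larger.)

E[α(G)] ≥ 284/11 ≈ 25.818.


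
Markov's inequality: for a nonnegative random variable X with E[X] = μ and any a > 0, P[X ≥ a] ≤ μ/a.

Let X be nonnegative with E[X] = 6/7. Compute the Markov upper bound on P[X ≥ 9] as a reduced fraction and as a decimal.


μ = E[X] = 6/7, a = 9.
Markov: P[X ≥ 9] ≤ μ/a = (6/7)/9 = 2/21.
Numerically: ≈ 0.0952.
(Since a = 9 > μ = 0.8571, the bound 2/21 is < 1 and informative.)

P[X ≥ 9] ≤ 2/21 ≈ 0.0952.


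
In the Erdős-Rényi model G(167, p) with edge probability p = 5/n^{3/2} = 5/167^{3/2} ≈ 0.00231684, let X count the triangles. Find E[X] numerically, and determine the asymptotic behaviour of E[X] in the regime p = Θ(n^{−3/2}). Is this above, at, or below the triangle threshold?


Number of potential triangles: C(167, 3) = 762355.
Each occurs with probability p³ ≈ (0.00231684)³ ≈ 1.24361483e-08.
By linearity: E[X] = C(167, 3)·p³ ≈ 762355 · 1.24361483e-08 ≈ 0.009481.
Since α = 3/2 > 1, p = c/n^{3/2} = o(1/n) is below the triangle threshold p ~ 1/n. Asymptotically E[X] ~ (c³/6)·n^{3(1−α)} = (5³/6)·n^{-1.5} → 0, so by Markov's inequality G has no triangles w.h.p.

E[X] ≈ 0.009481; in regime p = Θ(1/n^{3/2}) E[X] tends to 0 (below the triangle threshold p ~ 1/n).


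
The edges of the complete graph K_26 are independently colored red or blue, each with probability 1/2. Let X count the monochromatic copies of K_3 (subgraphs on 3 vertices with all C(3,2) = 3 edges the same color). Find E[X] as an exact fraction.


Let X = Σ_S X_S over the C(26, 3) = 2600 subsets S of size 3, where X_S = 1 if the K_3 on S is monochromatic.
For a fixed S, the K_3 on S has C(3, 2) = 3 edges. P[all 3 edges red] = (1/2)^3, and likewise for blue, so P[monochromatic] = 2·(1/2)^3 = 2^{1 − 3} = 1/4.
By linearity of expectation: E[X] = C(26, 3) · 2^{1 − 3} = 2600 · 1/4 = 650.
Numerically: E[X] ≈ 650.000.

E[X] = C(26,3)·2^(1−C(3,2)) = 650 ≈ 650.000.


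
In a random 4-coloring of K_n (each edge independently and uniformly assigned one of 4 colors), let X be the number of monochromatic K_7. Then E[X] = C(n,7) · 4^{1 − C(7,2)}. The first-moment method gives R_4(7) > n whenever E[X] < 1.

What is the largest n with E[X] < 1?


We need C(n, 7) · 4^{1 − 21} < 1, i.e. C(n, 7) < 4^{21 − 1} = 1099511627776.
Check values of n near the boundary:
  n = 175: C(175, 7) = 883208107275; 883208107275 < 1099511627776? YES
  n = 176: C(176, 7) = 919790691600; 919790691600 < 1099511627776? YES
  n = 177: C(177, 7) = 957664425960; 957664425960 < 1099511627776? YES
  n = 178: C(178, 7) = 996867063280; 996867063280 < 1099511627776? YES
  n = 179: C(179, 7) = 1037437234460; 1037437234460 < 1099511627776? YES
  n = 180: C(180, 7) = 1079414463600; 1079414463600 < 1099511627776? YES
  n = 181: C(181, 7) = 1122839183400; 1122839183400 < 1099511627776? NO
  n = 182: C(182, 7) = 1167752750736; 1167752750736 < 1099511627776? NO
The largest n with C(n, 7) < 1099511627776 is n = 180 (where E[X] = 67463403975/68719476736 ≈ 0.9817). Hence R_4(7) > 180, i.e. R_4(7) ≥ 181.

Largest n = 180; hence R_4(7) > 180.


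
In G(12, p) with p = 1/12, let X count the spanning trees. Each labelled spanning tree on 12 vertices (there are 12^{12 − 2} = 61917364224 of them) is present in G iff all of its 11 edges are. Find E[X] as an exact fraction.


K_12 has 12^{12 − 2} = 61917364224 labelled spanning trees.
For each such spanning tree H, let X_H = 1 if all 11 edges of H are present in G. Then P[X_H = 1] = p^{11} = (1/12)^{11} = 1/743008370688.
Summing the indicators: E[X] = Σ_H E[X_H] = 61917364224 · p^{11} = 61917364224 · 1/743008370688 = 1/12.
Numerically: E[X] ≈ 0.083333.

E[X] = 61917364224 · (1/12)^{11} = 1/12 ≈ 0.083333.


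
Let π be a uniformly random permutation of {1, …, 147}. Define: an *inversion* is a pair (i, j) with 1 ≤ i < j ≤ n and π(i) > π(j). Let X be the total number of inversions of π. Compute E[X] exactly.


Write X = Σ X_I over the C(147, 2) = 10731 pairs i < j, with X_I the indicator of one inversion.
There are 10731 indicators.
For each fixed pair i < j, the values π(i) and π(j) are two distinct elements of {1, …, 147} in uniformly random order; by symmetry P[π(i) > π(j)] = 1/2.
By linearity: E[X] = 10731 · (1/2) = C(147, 2) · (1/2) = 10731/2 = 10731/2 ≈ 5365.50000.

E[X] = 10731/2 = 5365.50000.


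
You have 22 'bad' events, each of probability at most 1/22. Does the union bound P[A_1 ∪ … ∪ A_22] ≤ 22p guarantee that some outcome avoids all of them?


Union bound: P[∪_{i=1}^{22} A_i] ≤ Σ_i P[A_i] ≤ 22·p = 22·(1/22) = 1.
Numerically: 1 ≈ 1.000000.
Is 1 < 1? NO.
Since the bound 1 is ≥ 1, the union bound is uninformative here; it does NOT by itself certify existence.

22·p = 1 ≈ 1.000000; existence NOT certified by the union bound.


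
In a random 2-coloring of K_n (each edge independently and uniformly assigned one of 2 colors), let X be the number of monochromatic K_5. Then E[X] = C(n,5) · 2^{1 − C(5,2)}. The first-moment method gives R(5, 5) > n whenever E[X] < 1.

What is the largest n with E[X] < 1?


We need C(n, 5) · 2^{1 − 10} < 1, i.e. C(n, 5) < 2^{10 − 1} = 512.
Check values of n near the boundary:
  n = 8: C(8, 5) = 56; 56 < 512? YES
  n = 9: C(9, 5) = 126; 126 < 512? YES
  n = 10: C(10, 5) = 252; 252 < 512? YES
  n = 11: C(11, 5) = 462; 462 < 512? YES
  n = 12: C(12, 5) = 792; 792 < 512? NO
  n = 13: C(13, 5) = 1287; 1287 < 512? NO
The largest n with C(n, 5) < 512 is n = 11 (where E[X] = 231/256 ≈ 0.90234). Hence R(5, 5) > 11, i.e. R(5, 5) ≥ 12.

Largest n = 11; hence R(5, 5) > 11.


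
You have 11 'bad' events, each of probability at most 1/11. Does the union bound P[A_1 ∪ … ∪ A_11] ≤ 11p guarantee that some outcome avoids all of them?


Union bound: P[∪_{i=1}^{11} A_i] ≤ Σ_i P[A_i] ≤ 11·p = 11·(1/11) = 1.
Numerically: 1 ≈ 1.0000000.
Is 1 < 1? NO.
Since the bound 1 is ≥ 1, the union bound is uninformative here; it does NOT by itself certify existence.

11·p = 1 ≈ 1.0000000; existence NOT certified by the union bound.


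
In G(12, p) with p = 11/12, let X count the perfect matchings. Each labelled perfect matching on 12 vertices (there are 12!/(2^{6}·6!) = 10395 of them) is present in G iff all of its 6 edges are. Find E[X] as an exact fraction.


K_12 has 12!/(2^{6}·6!) = 10395 labelled perfect matchings.
For each such perfect matching H, let X_H = 1 if all 6 edges of H are present in G. Then P[X_H = 1] = p^{6} = (11/12)^{6} = 1771561/2985984.
Summing the indicators: E[X] = Σ_H E[X_H] = 10395 · p^{6} = 10395 · 1771561/2985984 = 682050985/110592.
Numerically: E[X] ≈ 6167.3.

E[X] = 10395 · (11/12)^{6} = 682050985/110592 ≈ 6167.3.


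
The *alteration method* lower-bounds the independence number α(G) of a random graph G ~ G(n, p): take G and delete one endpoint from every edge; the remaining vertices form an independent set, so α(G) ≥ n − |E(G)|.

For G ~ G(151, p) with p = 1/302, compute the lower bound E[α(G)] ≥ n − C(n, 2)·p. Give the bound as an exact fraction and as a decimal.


E[|E(G)|] = C(151, 2)·p = 11325 · (1/302) = 75/2.
E[α(G)] ≥ n − E[|E(G)|] = 151 − 75/2 = 227/2.
Numerically: ≈ 113.500000.
(This is only a lower bound; the true E[α(G)] may be larger.)

E[α(G)] ≥ 227/2 ≈ 113.500000.


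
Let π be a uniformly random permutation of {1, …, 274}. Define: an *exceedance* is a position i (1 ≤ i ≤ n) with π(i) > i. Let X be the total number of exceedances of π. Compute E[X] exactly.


Write X = Σ_{i=1}^{274} X_i, where X_i = 1_{π(i) > i}.
For each fixed i, π(i) is uniform over {1, …, 274} (marginal of a uniform permutation), so P[π(i) > i] = (n − i)/n. Summing: Σ_{i=1}^{274} (n − i)/n = (0 + 1 + … + 273)/274 = 274(274 − 1)/(2·274) = (274 − 1)/2.
Hence E[X] = Σ_{i=1}^{274} (274 − i)/274 = 273/2 ≈ 136.500.

E[X] = 273/2 = 136.500.


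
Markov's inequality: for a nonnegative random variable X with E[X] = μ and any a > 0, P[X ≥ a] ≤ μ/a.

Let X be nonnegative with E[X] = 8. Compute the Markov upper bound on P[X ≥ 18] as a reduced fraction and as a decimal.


μ = E[X] = 8, a = 18.
Markov: P[X ≥ 18] ≤ μ/a = (8)/18 = 4/9.
Numerically: ≈ 0.444444.
(Since a = 18 > μ = 8.000000, the bound 4/9 is < 1 and informative.)

P[X ≥ 18] ≤ 4/9 ≈ 0.444444.


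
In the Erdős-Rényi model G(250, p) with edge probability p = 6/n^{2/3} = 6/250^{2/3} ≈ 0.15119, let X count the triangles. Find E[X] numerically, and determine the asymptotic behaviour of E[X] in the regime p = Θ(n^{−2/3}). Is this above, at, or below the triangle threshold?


Number of potential triangles: C(250, 3) = 2573000.
Each occurs with probability p³ ≈ (0.15119)³ ≈ 3.4560000e-03.
By linearity: E[X] = C(250, 3)·p³ ≈ 2573000 · 3.4560000e-03 ≈ 8892.28800.
Since α = 2/3 < 1, p = c/n^{2/3} ≫ 1/n is above the triangle threshold p ~ 1/n. Asymptotically E[X] ~ (c³/6)·n^{3(1−α)} = (6³/6)·n^{1} → ∞; triangles are abundant w.h.p.

E[X] ≈ 8892.28800; in regime p = Θ(1/n^{2/3}) E[X] diverges (above the triangle threshold p ~ 1/n).


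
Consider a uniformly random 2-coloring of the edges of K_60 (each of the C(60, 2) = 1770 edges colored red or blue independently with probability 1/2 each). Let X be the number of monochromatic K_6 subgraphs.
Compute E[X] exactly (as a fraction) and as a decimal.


Let X = Σ_S X_S over the C(60, 6) = 50063860 subsets S of size 6, where X_S = 1 if the K_6 on S is monochromatic.
For a fixed S, the K_6 on S has C(6, 2) = 15 edges. P[all 15 edges red] = (1/2)^15, and likewise for blue, so P[monochromatic] = 2·(1/2)^15 = 2^{1 − 15} = 1/16384.
By linearity of expectation: E[X] = C(60, 6) · 2^{1 − 15} = 50063860 · 1/16384 = 12515965/4096.
Numerically: E[X] ≈ 3055.6555.

E[X] = C(60,6)·2^(1−C(6,2)) = 12515965/4096 ≈ 3055.6555.


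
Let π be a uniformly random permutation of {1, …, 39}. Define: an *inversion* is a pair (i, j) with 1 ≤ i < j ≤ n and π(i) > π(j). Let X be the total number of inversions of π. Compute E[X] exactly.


Write X = Σ X_I over the C(39, 2) = 741 pairs i < j, with X_I the indicator of one inversion.
There are 741 indicators.
For each fixed pair i < j, the values π(i) and π(j) are two distinct elements of {1, …, 39} in uniformly random order; by symmetry P[π(i) > π(j)] = 1/2.
By linearity: E[X] = 741 · (1/2) = C(39, 2) · (1/2) = 741/2 = 741/2 ≈ 370.500.

E[X] = 741/2 = 370.500.


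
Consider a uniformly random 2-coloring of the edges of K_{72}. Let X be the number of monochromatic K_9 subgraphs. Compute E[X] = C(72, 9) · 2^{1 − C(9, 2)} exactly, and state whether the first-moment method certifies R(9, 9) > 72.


E[X] = C(72, 9) · 2^{1 − 36} = 85113005120 · 2^{−35} = 85113005120/34359738368.
As a reduced fraction: E[X] = 1329890705/536870912 ≈ 2.4771.
Is E[X] < 1? NO.
Since E[X] ≥ 1, the first-moment bound is inconclusive at n = 72; it does NOT by itself certify R(9, 9) > 72.

E[X] = 1329890705/536870912 ≈ 2.4771; E[X] ≥ 1; first-moment method inconclusive here.


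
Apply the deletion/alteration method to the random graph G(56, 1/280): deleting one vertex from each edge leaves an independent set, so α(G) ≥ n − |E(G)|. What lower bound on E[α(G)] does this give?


E[|E(G)|] = C(56, 2)·p = 1540 · (1/280) = 11/2.
E[α(G)] ≥ n − E[|E(G)|] = 56 − 11/2 = 101/2.
Numerically: ≈ 50.500.
(This is only a lower bound; the true E[α(G)] may be larger.)

E[α(G)] ≥ 101/2 ≈ 50.500.


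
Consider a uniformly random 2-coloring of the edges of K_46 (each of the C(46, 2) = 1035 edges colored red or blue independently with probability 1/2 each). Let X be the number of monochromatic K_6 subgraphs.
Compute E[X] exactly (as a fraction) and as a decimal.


Let X = Σ_S X_S over the C(46, 6) = 9366819 subsets S of size 6, where X_S = 1 if the K_6 on S is monochromatic.
For a fixed S, the K_6 on S has C(6, 2) = 15 edges. P[all 15 edges red] = (1/2)^15, and likewise for blue, so P[monochromatic] = 2·(1/2)^15 = 2^{1 − 15} = 1/16384.
Summing: E[X] = C(46, 6) · 2^{1 − 15} = 9366819 · 1/16384 = 9366819/16384.
Numerically: E[X] ≈ 571.70526.

E[X] = C(46,6)·2^(1−C(6,2)) = 9366819/16384 ≈ 571.70526.


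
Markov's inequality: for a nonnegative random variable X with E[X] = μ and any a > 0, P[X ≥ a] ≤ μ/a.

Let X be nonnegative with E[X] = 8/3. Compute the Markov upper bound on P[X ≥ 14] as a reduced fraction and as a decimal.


μ = E[X] = 8/3, a = 14.
Markov: P[X ≥ 14] ≤ μ/a = (8/3)/14 = 4/21.
Numerically: ≈ 0.190.
(Since a = 14 > μ = 2.667, the bound 4/21 is < 1 and informative.)

P[X ≥ 14] ≤ 4/21 ≈ 0.190.


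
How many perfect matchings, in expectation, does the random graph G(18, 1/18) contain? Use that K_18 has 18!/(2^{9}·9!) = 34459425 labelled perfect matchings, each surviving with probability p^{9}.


K_18 has 18!/(2^{9}·9!) = 34459425 labelled perfect matchings.
For each such perfect matching H, let X_H = 1 if all 9 edges of H are present in G. Then P[X_H = 1] = p^{9} = (1/18)^{9} = 1/198359290368.
By linearity: E[X] = Σ_H E[X_H] = 34459425 · p^{9} = 34459425 · 1/198359290368 = 425425/2448880128.
Numerically: E[X] ≈ 0.000174.

E[X] = 34459425 · (1/18)^{9} = 425425/2448880128 ≈ 0.000174.


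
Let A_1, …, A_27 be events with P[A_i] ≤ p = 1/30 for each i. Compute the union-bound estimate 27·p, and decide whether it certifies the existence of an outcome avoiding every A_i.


Union bound: P[∪_{i=1}^{27} A_i] ≤ Σ_i P[A_i] ≤ 27·p = 27·(1/30) = 9/10.
Numerically: 9/10 ≈ 0.900.
Is 9/10 < 1? YES.
Since P[∪ A_i] ≤ 9/10 < 1, the complement has P[∩ A_i^c] ≥ 1 − 9/10 = 1/10 > 0, so some outcome avoids every A_i.

27·p = 9/10 ≈ 0.900; existence CERTIFIED by the union bound.


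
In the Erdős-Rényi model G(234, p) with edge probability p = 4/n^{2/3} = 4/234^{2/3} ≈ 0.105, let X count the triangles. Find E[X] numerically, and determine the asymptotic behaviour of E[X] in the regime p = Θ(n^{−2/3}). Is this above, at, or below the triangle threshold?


Number of potential triangles: C(234, 3) = 2108184.
Each occurs with probability p³ ≈ (0.105)³ ≈ 1.16882e-03.
By linearity: E[X] = C(234, 3)·p³ ≈ 2108184 · 1.16882e-03 ≈ 2464.091.
Since α = 2/3 < 1, p = c/n^{2/3} ≫ 1/n is above the triangle threshold p ~ 1/n. Asymptotically E[X] ~ (c³/6)·n^{3(1−α)} = (4³/6)·n^{1} → ∞; triangles are abundant w.h.p.

E[X] ≈ 2464.091; in regime p = Θ(1/n^{2/3}) E[X] diverges (above the triangle threshold p ~ 1/n).


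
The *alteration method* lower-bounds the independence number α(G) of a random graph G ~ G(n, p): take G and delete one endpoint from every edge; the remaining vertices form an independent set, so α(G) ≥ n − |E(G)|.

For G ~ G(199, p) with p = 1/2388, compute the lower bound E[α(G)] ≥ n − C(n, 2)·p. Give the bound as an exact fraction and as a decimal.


E[|E(G)|] = C(199, 2)·p = 19701 · (1/2388) = 33/4.
E[α(G)] ≥ n − E[|E(G)|] = 199 − 33/4 = 763/4.
Numerically: ≈ 190.75000.
(This is only a lower bound; the true E[α(G)] may be larger.)

E[α(G)] ≥ 763/4 ≈ 190.75000.


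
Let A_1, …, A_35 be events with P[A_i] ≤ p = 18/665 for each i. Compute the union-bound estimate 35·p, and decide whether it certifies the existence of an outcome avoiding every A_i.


Union bound: P[∪_{i=1}^{35} A_i] ≤ Σ_i P[A_i] ≤ 35·p = 35·(18/665) = 18/19.
Numerically: 18/19 ≈ 0.947368.
Is 18/19 < 1? YES.
Since P[∪ A_i] ≤ 18/19 < 1, the complement has P[∩ A_i^c] ≥ 1 − 18/19 = 1/19 > 0, so some outcome avoids every A_i.

35·p = 18/19 ≈ 0.947368; existence CERTIFIED by the union bound.


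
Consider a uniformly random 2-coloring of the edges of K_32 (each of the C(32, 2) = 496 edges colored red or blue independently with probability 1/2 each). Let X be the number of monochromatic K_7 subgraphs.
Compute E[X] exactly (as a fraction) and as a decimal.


Let X = Σ_S X_S over the C(32, 7) = 3365856 subsets S of size 7, where X_S = 1 if the K_7 on S is monochromatic.
For a fixed S, the K_7 on S has C(7, 2) = 21 edges. P[all 21 edges red] = (1/2)^21, and likewise for blue, so P[monochromatic] = 2·(1/2)^21 = 2^{1 − 21} = 1/1048576.
Summing: E[X] = C(32, 7) · 2^{1 − 21} = 3365856 · 1/1048576 = 105183/32768.
Numerically: E[X] ≈ 3.209930.

E[X] = C(32,7)·2^(1−C(7,2)) = 105183/32768 ≈ 3.209930.


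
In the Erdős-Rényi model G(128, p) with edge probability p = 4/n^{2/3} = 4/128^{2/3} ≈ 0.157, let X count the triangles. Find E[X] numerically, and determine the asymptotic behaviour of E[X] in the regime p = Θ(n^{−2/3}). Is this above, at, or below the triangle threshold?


Number of potential triangles: C(128, 3) = 341376.
Each occurs with probability p³ ≈ (0.157)³ ≈ 3.90625e-03.
By linearity: E[X] = C(128, 3)·p³ ≈ 341376 · 3.90625e-03 ≈ 1333.500.
Since α = 2/3 < 1, p = c/n^{2/3} ≫ 1/n is above the triangle threshold p ~ 1/n. Asymptotically E[X] ~ (c³/6)·n^{3(1−α)} = (4³/6)·n^{1} → ∞; triangles are abundant w.h.p.

E[X] ≈ 1333.500; in regime p = Θ(1/n^{2/3}) E[X] diverges (above the triangle threshold p ~ 1/n).


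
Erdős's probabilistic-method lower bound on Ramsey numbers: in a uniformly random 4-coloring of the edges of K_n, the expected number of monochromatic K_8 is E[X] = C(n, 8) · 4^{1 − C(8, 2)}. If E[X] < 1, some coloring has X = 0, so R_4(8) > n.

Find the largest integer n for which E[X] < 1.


We need C(n, 8) · 4^{1 − 28} < 1, i.e. C(n, 8) < 4^{28 − 1} = 18014398509481984.
Check values of n near the boundary:
  n = 406: C(406, 8) = 17082453897995850; 17082453897995850 < 18014398509481984? YES
  n = 407: C(407, 8) = 17424959239309050; 17424959239309050 < 18014398509481984? YES
  n = 408: C(408, 8) = 17773458424095231; 17773458424095231 < 18014398509481984? YES
  n = 409: C(409, 8) = 18128041135797879; 18128041135797879 < 18014398509481984? NO
  n = 410: C(410, 8) = 18488798173326195; 18488798173326195 < 18014398509481984? NO
  n = 411: C(411, 8) = 18855821462126715; 18855821462126715 < 18014398509481984? NO
The largest n with C(n, 8) < 18014398509481984 is n = 408 (where E[X] = 17773458424095231/18014398509481984 ≈ 0.986625). Hence R_4(8) > 408, i.e. R_4(8) ≥ 409.

Largest n = 408; hence R_4(8) > 408.
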